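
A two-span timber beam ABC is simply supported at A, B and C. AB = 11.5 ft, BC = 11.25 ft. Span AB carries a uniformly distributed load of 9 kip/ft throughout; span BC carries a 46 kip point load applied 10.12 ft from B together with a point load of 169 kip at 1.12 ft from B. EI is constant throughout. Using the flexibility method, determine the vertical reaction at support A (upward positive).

Insert a hinge at B; M_B is the redundant, and each span becomes simply supported.
Rotations at B on the released spans (each span's end-slope, ×1/EI):
  span AB: UDL 9: wL³/(24EI) = 570.3/EI
  span BC: point load 46 at a = 10.12: Pab(L + b)/(6LEI) = 96.48/EI
  span BC: point load 169 at a = 1.12: Pab(L + b)/(6LEI) = 607.3/EI
  relative rotation θ_0 = (570.3 + 703.8)/EI = 1274/EI
A unit hogging moment at B produces rotation L₁/(3EI) + L₂/(3EI) = 7.583/EI.
Compatibility: M_B·(L₁+L₂)/(3EI) = θ_0, giving M_B = 168 kip·ft (hogging).
Span AB, ΣM about A with M_B applied at B: R_B^{AB}·11.5 = 595.1 + 168, so R_B^{AB} = 66.36 kip and R_A = 103.5 − 66.36 = 37.14 kip.

R_A = 37.14 kip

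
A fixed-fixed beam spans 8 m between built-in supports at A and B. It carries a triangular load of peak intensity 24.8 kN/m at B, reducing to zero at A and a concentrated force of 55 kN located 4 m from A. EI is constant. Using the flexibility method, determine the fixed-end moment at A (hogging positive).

Release both end moments; the primary structure is a simply-supported span AB with redundants M_A and M_B.
Simple-span end rotations at A and B under the given loads:
  at A: triangular load, peak 24.8: 7w₀L³/(360EI) = 246.9/EI
  at B: triangular load, peak 24.8: w₀L³/(45EI) = 282.2/EI
  at A: point load 55 at a = 4: Pab(L + b)/(6LEI) = 220/EI
  at B: point load 55 at a = 4: Pab(L + a)/(6LEI) = 220/EI
  θ_A0 = 466.9/EI,  θ_B0 = 502.2/EI
Flexibility coefficients: a unit moment at one end gives L/(3EI) there and L/(6EI) at the far end, so f₁₁ = f₂₂ = 2.667/EI and f₁₂ = f₂₁ = 1.333/EI.
Compatibility — zero rotation at each built-in end:
  2.667 M_A + 1.333 M_B = 466.9
  1.333 M_A + 2.667 M_B = 502.2
Solving the pair gives M_A = 107.9 kN·m and M_B = 134.4 kN·m (hogging).

M_A = 107.9 kN·m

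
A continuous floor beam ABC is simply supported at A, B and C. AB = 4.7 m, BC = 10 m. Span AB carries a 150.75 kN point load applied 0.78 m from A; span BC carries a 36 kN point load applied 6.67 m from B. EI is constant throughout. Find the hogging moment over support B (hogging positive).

Release continuity at B by inserting a hinge; the redundant is the internal moment M_B. The primary structure is two simply-supported spans AB and BC.
Discontinuity in slope at B on the released structure — sum the simple-span end rotations:
  span AB: point load 150.75 at a = 0.78: Pab(L + a)/(6LEI) = 89.57/EI
  span BC: point load 36 at a = 6.67: Pab(L + b)/(6LEI) = 177.6/EI
  relative rotation θ_0 = (89.57 + 177.6)/EI = 267.2/EI
A unit hogging moment at B produces rotation L₁/(3EI) + L₂/(3EI) = 4.9/EI.
Slope continuity at B: θ_0 = M_B·4.9/EI, so M_B = 267.2/4.9 = 54.53 kN·m (hogging).

M_B = 54.53 kN·m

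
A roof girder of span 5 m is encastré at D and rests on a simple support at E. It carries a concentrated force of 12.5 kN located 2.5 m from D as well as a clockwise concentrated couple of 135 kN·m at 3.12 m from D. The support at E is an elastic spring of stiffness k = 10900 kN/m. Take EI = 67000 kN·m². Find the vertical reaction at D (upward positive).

Release the roller at E. Primary structure: cantilever fixed at D.
Primary-structure tip deflection at E by superposition:
  point load 12.5 at a = 2.5: Pa²(3L − a)/(6EI) = 162.8/EI
  clockwise couple 135 at a = 3.12: M₀a(2L − a)/(2EI) = 1449/EI
  δ_0 = 1612/EI
Flexibility coefficient — unit upward force at E: δ_{EE} = L³/(3EI) = 41.67/EI.
With EI = 67000 kN·m²: δ_0 = 0.024055 m and δ_{EE} = 0.000622 m/kN.
Compatibility — the spring shortens by R_E/k under the reaction it provides: δ_0 − R_E·δ_{EE} = R_E/k. With 1/k = 0.000092 m/kN, R_E = δ_0 / (δ_{EE} + 1/k) = 0.024055 / (0.000622 + 0.000092) = 33.71 kN.
Vertical equilibrium: R_D = ΣP − R_E = 12.5 − 33.71 = -21.21 kN.

R_D = -21.21 kN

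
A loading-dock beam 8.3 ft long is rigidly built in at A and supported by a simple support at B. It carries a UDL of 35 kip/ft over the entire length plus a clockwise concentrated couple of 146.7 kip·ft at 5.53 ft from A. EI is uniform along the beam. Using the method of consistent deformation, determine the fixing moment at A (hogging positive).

Choose R_B as the redundant. The primary structure is the cantilever fixed at A.
Downward deflection at the released point B due to the loads:
  UDL 35: wL⁴/(8EI) = 20763/EI
  clockwise couple 146.7 at a = 5.53: M₀a(2L − a)/(2EI) = 4490/EI
  δ_0 = 25253/EI
Flexibility coefficient — unit upward force at B: δ_{BB} = L³/(3EI) = 190.6/EI.
Compatibility at B: δ_0 − R_B·δ_{BB} = 0, so R_B = 25253/190.6 = 132.5 kip.
Moment equilibrium about A: M_A = Σ(load moments about A) − R_B·L = 1352 − 132.5×8.3 = 252.6 kip·ft.

M_A = 252.6 kip·ft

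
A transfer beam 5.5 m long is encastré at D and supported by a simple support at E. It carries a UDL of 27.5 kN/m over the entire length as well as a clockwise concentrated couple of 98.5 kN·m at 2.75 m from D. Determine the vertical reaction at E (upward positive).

Take the reaction at E as the redundant and release it; the primary structure is a cantilever fixed at D.
Free-end deflection of the primary structure under the applied loading (downward +):
  UDL 27.5: wL⁴/(8EI) = 3146/EI
  clockwise couple 98.5 at a = 2.75: M₀a(2L − a)/(2EI) = 1117/EI
  δ_0 = 4263/EI
Tip deflection under a unit load at E: L³/(3EI) = 55.46/EI.
The prop prevents deflection at E: R_E = δ_0/δ_{EE} = 4263/55.46 = 76.87 kN.

R_E = 76.87 kN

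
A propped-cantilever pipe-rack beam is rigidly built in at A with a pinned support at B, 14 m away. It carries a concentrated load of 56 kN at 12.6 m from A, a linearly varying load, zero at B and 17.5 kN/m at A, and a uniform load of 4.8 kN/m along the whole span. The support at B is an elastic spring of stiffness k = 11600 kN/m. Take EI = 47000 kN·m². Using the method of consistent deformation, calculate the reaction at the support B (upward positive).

R_B = 96.9 kN

Remove the prop at B; the released (primary) structure is a cantilever built in at A.
Primary-structure tip deflection at B by superposition:
  point load 56 at a = 12.6: Pa²(3L − a)/(6EI) = 43564/EI
  triangular load, peak 17.5 at the fixed end: w₀L⁴/(30EI) = 22409/EI
  UDL 4.8: wL⁴/(8EI) = 23050/EI
  δ_0 = 89023/EI
Tip deflection under a unit load at B: L³/(3EI) = 914.7/EI.
With EI = 47000 kN·m²: δ_0 = 1.8941 m and δ_{BB} = 0.019461 m/kN.
Compatibility — the spring shortens by R_B/k under the reaction it provides: δ_0 − R_B·δ_{BB} = R_B/k. With 1/k = 0.000086 m/kN, R_B = δ_0 / (δ_{BB} + 1/k) = 1.8941 / (0.019461 + 0.000086) = 96.9 kN.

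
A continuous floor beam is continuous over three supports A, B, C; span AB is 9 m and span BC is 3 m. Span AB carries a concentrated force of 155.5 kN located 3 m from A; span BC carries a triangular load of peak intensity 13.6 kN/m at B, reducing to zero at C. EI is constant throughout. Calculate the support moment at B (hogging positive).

Insert a hinge at B; M_B is the redundant, and each span becomes simply supported.
Discontinuity in slope at B on the released structure — sum the simple-span end rotations:
  span AB: point load 155.5 at a = 3: Pab(L + a)/(6LEI) = 622/EI
  span BC: triangular load, peak 13.6: w₀L³/(45EI) = 8.16/EI
  relative rotation θ_0 = (622 + 8.16)/EI = 630.2/EI
A unit hogging moment at B produces rotation L₁/(3EI) + L₂/(3EI) = 4/EI.
Slope continuity at B: θ_0 = M_B·4/EI, so M_B = 630.2/4 = 157.5 kN·m (hogging).

M_B = 157.5 kN·m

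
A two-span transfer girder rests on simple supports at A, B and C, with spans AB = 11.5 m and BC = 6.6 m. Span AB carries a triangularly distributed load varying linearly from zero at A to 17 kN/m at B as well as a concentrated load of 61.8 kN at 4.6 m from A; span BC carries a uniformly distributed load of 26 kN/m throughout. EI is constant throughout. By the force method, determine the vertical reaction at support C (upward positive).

R_C = 52.06 kN

Release continuity at B by inserting a hinge; the redundant is the internal moment M_B. The primary structure is two simply-supported spans AB and BC.
Discontinuity in slope at B on the released structure — sum the simple-span end rotations:
  span AB: triangular load, peak 17: w₀L³/(45EI) = 574.6/EI
  span AB: point load 61.8 at a = 4.6: Pab(L + a)/(6LEI) = 457.7/EI
  span BC: UDL 26: wL³/(24EI) = 311.5/EI
  relative rotation θ_0 = (1032 + 311.5)/EI = 1344/EI
A unit hogging moment at B produces rotation L₁/(3EI) + L₂/(3EI) = 6.033/EI.
Compatibility: M_B·(L₁+L₂)/(3EI) = θ_0, giving M_B = 222.7 kN·m (hogging).
Span BC, ΣM about C: R_B^{BC}·6.6 = 566.3 + 222.7, so R_B^{BC} = 119.5 kN and R_C = 171.6 − 119.5 = 52.06 kN.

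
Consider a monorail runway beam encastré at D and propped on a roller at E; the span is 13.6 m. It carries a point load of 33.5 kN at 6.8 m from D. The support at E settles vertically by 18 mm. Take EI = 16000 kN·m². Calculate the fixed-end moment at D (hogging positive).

Choose R_E as the redundant. The primary structure is the cantilever fixed at D.
Primary-structure tip deflection at E by superposition:
  point load 33.5 at a = 6.8: Pa²(3L − a)/(6EI) = 8778/EI
Tip deflection under a unit load at E: L³/(3EI) = 838.5/EI.
With EI = 16000 kN·m²: δ_0 = 0.54862 m and δ_{EE} = 0.052405 m/kN.
Compatibility — the beam at E must follow the support down by 0.018 m: δ_0 − R_E·δ_{EE} = 0.018, so R_E = (0.54862 − 0.018)/0.052405 = 10.13 kN.
Moment equilibrium about D: M_D = Σ(load moments about D) − R_E·L = 227.8 − 10.13×13.6 = 90.1 kN·m.

M_D = 90.1 kN·m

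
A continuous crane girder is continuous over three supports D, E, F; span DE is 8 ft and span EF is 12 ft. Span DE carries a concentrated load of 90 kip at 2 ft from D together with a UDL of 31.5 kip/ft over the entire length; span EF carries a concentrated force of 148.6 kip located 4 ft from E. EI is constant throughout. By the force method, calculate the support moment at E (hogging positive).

M_E = 332.7 kip·ft

Release continuity at E by inserting a hinge; the redundant is the internal moment M_E. The primary structure is two simply-supported spans DE and EF.
End slopes at the hinge E, treating each span as simply supported:
  span DE: point load 90 at a = 2: Pab(L + a)/(6LEI) = 225/EI
  span DE: UDL 31.5: wL³/(24EI) = 672/EI
  span EF: point load 148.6 at a = 4: Pab(L + b)/(6LEI) = 1321/EI
  relative rotation θ_0 = (897 + 1321)/EI = 2218/EI
A unit hogging moment at E produces rotation L₁/(3EI) + L₂/(3EI) = 6.667/EI.
Compatibility: M_E·(L₁+L₂)/(3EI) = θ_0, giving M_E = 332.7 kip·ft (hogging).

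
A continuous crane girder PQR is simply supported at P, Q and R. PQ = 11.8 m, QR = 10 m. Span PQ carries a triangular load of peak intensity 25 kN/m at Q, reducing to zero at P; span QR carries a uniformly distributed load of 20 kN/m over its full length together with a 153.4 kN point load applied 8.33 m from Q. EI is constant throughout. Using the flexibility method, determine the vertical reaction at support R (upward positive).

R_R = 198 kN

Release continuity at Q by inserting a hinge; the redundant is the internal moment M_Q. The primary structure is two simply-supported spans PQ and QR.
Rotations at Q on the released spans (each span's end-slope, ×1/EI):
  span PQ: triangular load, peak 25: w₀L³/(45EI) = 912.8/EI
  span QR: UDL 20: wL³/(24EI) = 833.3/EI
  span QR: point load 153.4 at a = 8.33: Pab(L + b)/(6LEI) = 415.1/EI
  relative rotation θ_0 = (912.8 + 1248)/EI = 2161/EI
A unit hogging moment at Q produces rotation L₁/(3EI) + L₂/(3EI) = 7.267/EI.
Slope continuity at Q: θ_0 = M_Q·7.267/EI, so M_Q = 2161/7.267 = 297.4 kN·m (hogging).
Span QR, ΣM about R: R_Q^{QR}·10 = 1256 + 297.4, so R_Q^{QR} = 155.4 kN and R_R = 353.4 − 155.4 = 198 kN.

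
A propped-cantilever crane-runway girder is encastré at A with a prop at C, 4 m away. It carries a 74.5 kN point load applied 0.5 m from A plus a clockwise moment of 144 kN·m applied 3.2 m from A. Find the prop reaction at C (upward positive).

R_C = 53.51 kN

Release the roller at C. Primary structure: cantilever fixed at A.
Downward deflection at the released point C due to the loads:
  point load 74.5 at a = 0.5: Pa²(3L − a)/(6EI) = 35.7/EI
  clockwise couple 144 at a = 3.2: M₀a(2L − a)/(2EI) = 1106/EI
  δ_0 = 1142/EI
Flexibility coefficient — unit upward force at C: δ_{CC} = L³/(3EI) = 21.33/EI.
Compatibility at C: δ_0 − R_C·δ_{CC} = 0, so R_C = 1142/21.33 = 53.51 kN.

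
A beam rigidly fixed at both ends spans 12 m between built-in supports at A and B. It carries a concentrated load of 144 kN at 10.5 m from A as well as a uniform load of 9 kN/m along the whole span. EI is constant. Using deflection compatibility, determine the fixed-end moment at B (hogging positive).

Release both end moments; the primary structure is a simply-supported span AB with redundants M_A and M_B.
On the primary (simply-supported) span, the end slopes from the loading are:
  at A: point load 144 at a = 10.5: Pab(L + b)/(6LEI) = 425.2/EI
  at B: point load 144 at a = 10.5: Pab(L + a)/(6LEI) = 708.8/EI
  at A: UDL 9: wL³/(24EI) = 648/EI
  at B: UDL 9: wL³/(24EI) = 648/EI
  θ_A0 = 1073/EI,  θ_B0 = 1357/EI
Flexibility coefficients: a unit moment at one end gives L/(3EI) there and L/(6EI) at the far end, so f₁₁ = f₂₂ = 4/EI and f₁₂ = f₂₁ = 2/EI.
Compatibility — zero rotation at each built-in end:
  4 M_A + 2 M_B = 1073
  2 M_A + 4 M_B = 1357
Solving the pair gives M_A = 131.6 kN·m and M_B = 273.4 kN·m (hogging).

M_B = 273.4 kN·m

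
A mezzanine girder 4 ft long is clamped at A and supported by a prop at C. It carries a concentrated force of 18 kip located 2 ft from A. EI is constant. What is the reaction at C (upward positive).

Take the reaction at C as the redundant and release it; the primary structure is a cantilever fixed at A.
Primary-structure tip deflection at C by superposition:
  point load 18 at a = 2: Pa²(3L − a)/(6EI) = 120/EI
Flexibility coefficient — unit upward force at C: δ_{CC} = L³/(3EI) = 21.33/EI.
The prop prevents deflection at C: R_C = δ_0/δ_{CC} = 120/21.33 = 5.625 kip.

R_C = 5.625 kip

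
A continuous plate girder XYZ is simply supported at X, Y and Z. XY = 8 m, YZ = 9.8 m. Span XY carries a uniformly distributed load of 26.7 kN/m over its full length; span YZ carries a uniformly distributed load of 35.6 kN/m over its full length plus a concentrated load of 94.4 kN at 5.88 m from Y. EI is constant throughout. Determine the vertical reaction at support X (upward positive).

R_X = 54.69 kN

Take M_Y as the redundant. Released structure: two simple spans XY and YZ with a hinge at Y.
Discontinuity in slope at Y on the released structure — sum the simple-span end rotations:
  span XY: UDL 26.7: wL³/(24EI) = 569.6/EI
  span YZ: UDL 35.6: wL³/(24EI) = 1396/EI
  span YZ: point load 94.4 at a = 5.88: Pab(L + b)/(6LEI) = 507.7/EI
  relative rotation θ_0 = (569.6 + 1904)/EI = 2473/EI
A unit hogging moment at Y produces rotation L₁/(3EI) + L₂/(3EI) = 5.933/EI.
Slope continuity at Y: θ_0 = M_Y·5.933/EI, so M_Y = 2473/5.933 = 416.9 kN·m (hogging).
Span XY, ΣM about X with M_Y applied at Y: R_Y^{XY}·8 = 854.4 + 416.9, so R_Y^{XY} = 158.9 kN and R_X = 213.6 − 158.9 = 54.69 kN.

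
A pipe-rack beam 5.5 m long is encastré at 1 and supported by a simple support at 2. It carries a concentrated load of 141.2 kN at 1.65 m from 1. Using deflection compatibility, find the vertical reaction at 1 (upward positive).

R_1 = 124 kN

Take the reaction at 2 as the redundant and release it; the primary structure is a cantilever fixed at 1.
Primary-structure tip deflection at 2 by superposition:
  point load 141.2 at a = 1.65: Pa²(3L − a)/(6EI) = 951.4/EI
Tip deflection under a unit load at 2: L³/(3EI) = 55.46/EI.
Compatibility at 2: δ_0 − R_2·δ_{22} = 0, so R_2 = 951.4/55.46 = 17.16 kN.
Vertical equilibrium: R_1 = ΣP − R_2 = 141.2 − 17.16 = 124 kN.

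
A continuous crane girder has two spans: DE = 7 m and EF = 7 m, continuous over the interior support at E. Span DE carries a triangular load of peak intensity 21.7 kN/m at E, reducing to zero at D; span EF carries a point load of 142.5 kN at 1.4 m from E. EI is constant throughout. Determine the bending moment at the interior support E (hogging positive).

M_E = 107.3 kN·m

Take M_E as the redundant. Released structure: two simple spans DE and EF with a hinge at E.
Rotations at E on the released spans (each span's end-slope, ×1/EI):
  span DE: triangular load, peak 21.7: w₀L³/(45EI) = 165.4/EI
  span EF: point load 142.5 at a = 1.4: Pab(L + b)/(6LEI) = 335.2/EI
  relative rotation θ_0 = (165.4 + 335.2)/EI = 500.6/EI
A unit hogging moment at E produces rotation L₁/(3EI) + L₂/(3EI) = 4.667/EI.
Slope continuity at E: θ_0 = M_E·4.667/EI, so M_E = 500.6/4.667 = 107.3 kN·m (hogging).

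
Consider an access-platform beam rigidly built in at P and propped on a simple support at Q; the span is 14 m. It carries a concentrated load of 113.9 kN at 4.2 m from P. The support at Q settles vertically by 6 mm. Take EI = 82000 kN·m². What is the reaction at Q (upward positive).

Release the roller at Q. Primary structure: cantilever fixed at P.
Free-end deflection of the primary structure under the applied loading (downward +):
  point load 113.9 at a = 4.2: Pa²(3L − a)/(6EI) = 12658/EI
Tip deflection under a unit load at Q: L³/(3EI) = 914.7/EI.
With EI = 82000 kN·m²: δ_0 = 0.15437 m and δ_{QQ} = 0.011154 m/kN.
Compatibility — the beam at Q must follow the support down by 0.006 m: δ_0 − R_Q·δ_{QQ} = 0.006, so R_Q = (0.15437 − 0.006)/0.011154 = 13.3 kN.

R_Q = 13.3 kN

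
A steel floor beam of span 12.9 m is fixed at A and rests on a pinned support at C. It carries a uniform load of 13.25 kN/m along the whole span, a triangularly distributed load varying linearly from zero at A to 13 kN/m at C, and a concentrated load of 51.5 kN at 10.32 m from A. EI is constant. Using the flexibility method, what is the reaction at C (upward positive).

Release the roller at C. Primary structure: cantilever fixed at A.
Free-end deflection of the primary structure under the applied loading (downward +):
  UDL 13.25: wL⁴/(8EI) = 45865/EI
  triangular load, peak 13 at the free end: 11w₀L⁴/(120EI) = 33000/EI
  point load 51.5 at a = 10.32: Pa²(3L − a)/(6EI) = 25943/EI
  δ_0 = 104809/EI
Tip deflection under a unit load at C: L³/(3EI) = 715.6/EI.
Compatibility at C: δ_0 − R_C·δ_{CC} = 0, so R_C = 104809/715.6 = 146.5 kN.

R_C = 146.5 kN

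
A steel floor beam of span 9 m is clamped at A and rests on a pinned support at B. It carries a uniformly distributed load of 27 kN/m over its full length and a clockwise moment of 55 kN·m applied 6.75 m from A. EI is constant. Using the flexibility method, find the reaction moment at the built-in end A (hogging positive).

Release the roller at B. Primary structure: cantilever fixed at A.
Deflection at B on the released cantilever, summing each load's contribution:
  UDL 27: wL⁴/(8EI) = 22143/EI
  clockwise couple 55 at a = 6.75: M₀a(2L − a)/(2EI) = 2088/EI
  δ_0 = 24232/EI
Tip deflection under a unit load at B: L³/(3EI) = 243/EI.
Compatibility at B: δ_0 − R_B·δ_{BB} = 0, so R_B = 24232/243 = 99.72 kN.
Moment equilibrium about A: M_A = Σ(load moments about A) − R_B·L = 1148 − 99.72×9 = 251 kN·m.

M_A = 251 kN·m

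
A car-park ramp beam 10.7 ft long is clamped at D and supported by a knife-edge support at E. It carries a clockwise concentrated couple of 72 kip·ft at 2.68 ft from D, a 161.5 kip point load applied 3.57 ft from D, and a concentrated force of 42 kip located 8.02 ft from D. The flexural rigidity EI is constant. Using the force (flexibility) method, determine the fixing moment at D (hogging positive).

M_D = 397.5 kip·ft

Release the roller at E. Primary structure: cantilever fixed at D.
Primary-structure tip deflection at E by superposition:
  clockwise couple 72 at a = 2.68: M₀a(2L − a)/(2EI) = 1806/EI
  point load 161.5 at a = 3.57: Pa²(3L − a)/(6EI) = 9787/EI
  point load 42 at a = 8.02: Pa²(3L − a)/(6EI) = 10842/EI
  δ_0 = 22435/EI
Flexibility coefficient — unit upward force at E: δ_{EE} = L³/(3EI) = 408.3/EI.
Compatibility at E: δ_0 − R_E·δ_{EE} = 0, so R_E = 22435/408.3 = 54.94 kip.
Moment equilibrium about D: M_D = Σ(load moments about D) − R_E·L = 985.4 − 54.94×10.7 = 397.5 kip·ft.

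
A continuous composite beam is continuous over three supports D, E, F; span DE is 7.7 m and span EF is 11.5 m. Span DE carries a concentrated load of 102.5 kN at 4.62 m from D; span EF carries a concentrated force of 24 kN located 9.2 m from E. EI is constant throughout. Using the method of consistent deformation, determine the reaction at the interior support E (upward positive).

R_E = 82.92 kN

Release continuity at E by inserting a hinge; the redundant is the internal moment M_E. The primary structure is two simply-supported spans DE and EF.
Rotations at E on the released spans (each span's end-slope, ×1/EI):
  span DE: point load 102.5 at a = 4.62: Pab(L + a)/(6LEI) = 388.9/EI
  span EF: point load 24 at a = 9.2: Pab(L + b)/(6LEI) = 101.6/EI
  relative rotation θ_0 = (388.9 + 101.6)/EI = 490.5/EI
A unit hogging moment at E produces rotation L₁/(3EI) + L₂/(3EI) = 6.4/EI.
Slope continuity at E: θ_0 = M_E·6.4/EI, so M_E = 490.5/6.4 = 76.64 kN·m (hogging).
Span DE, ΣM about D with M_E applied at E: R_E^{DE}·7.7 = 473.6 + 76.64, so R_E^{DE} = 71.45 kN and R_D = 102.5 − 71.45 = 31.05 kN.
Span EF, ΣM about F: R_E^{EF}·11.5 = 55.2 + 76.64, so R_E^{EF} = 11.46 kN and R_F = 24 − 11.46 = 12.54 kN.
R_E = 71.45 + 11.46 = 82.92 kN.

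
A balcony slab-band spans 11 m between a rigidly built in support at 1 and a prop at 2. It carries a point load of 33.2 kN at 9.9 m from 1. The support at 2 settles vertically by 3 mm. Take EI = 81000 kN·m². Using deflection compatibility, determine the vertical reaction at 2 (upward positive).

Take the reaction at 2 as the redundant and release it; the primary structure is a cantilever fixed at 1.
Deflection at 2 on the released cantilever, summing each load's contribution:
  point load 33.2 at a = 9.9: Pa²(3L − a)/(6EI) = 12528/EI
Tip deflection under a unit load at 2: L³/(3EI) = 443.7/EI.
With EI = 81000 kN·m²: δ_0 = 0.15466 m and δ_{22} = 0.005477 m/kN.
Compatibility — the beam at 2 must follow the support down by 0.003 m: δ_0 − R_2·δ_{22} = 0.003, so R_2 = (0.15466 − 0.003)/0.005477 = 27.69 kN.

R_2 = 27.69 kN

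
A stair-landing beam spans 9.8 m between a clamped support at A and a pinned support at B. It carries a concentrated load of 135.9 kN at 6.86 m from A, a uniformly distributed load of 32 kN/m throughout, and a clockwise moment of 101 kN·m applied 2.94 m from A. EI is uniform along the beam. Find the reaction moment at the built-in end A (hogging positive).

Choose R_B as the redundant. The primary structure is the cantilever fixed at A.
Free-end deflection of the primary structure under the applied loading (downward +):
  point load 135.9 at a = 6.86: Pa²(3L − a)/(6EI) = 24025/EI
  UDL 32: wL⁴/(8EI) = 36895/EI
  clockwise couple 101 at a = 2.94: M₀a(2L − a)/(2EI) = 2474/EI
  δ_0 = 63394/EI
Tip deflection under a unit load at B: L³/(3EI) = 313.7/EI.
Compatibility at B: δ_0 − R_B·δ_{BB} = 0, so R_B = 63394/313.7 = 202.1 kN.
Moment equilibrium about A: M_A = Σ(load moments about A) − R_B·L = 2570 − 202.1×9.8 = 589.7 kN·m.

M_A = 589.7 kN·m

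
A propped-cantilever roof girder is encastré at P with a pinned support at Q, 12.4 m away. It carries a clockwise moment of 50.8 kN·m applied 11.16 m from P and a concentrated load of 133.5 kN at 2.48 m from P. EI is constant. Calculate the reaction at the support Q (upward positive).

R_Q = 13.56 kN

Take the reaction at Q as the redundant and release it; the primary structure is a cantilever fixed at P.
Downward deflection at the released point Q due to the loads:
  clockwise couple 50.8 at a = 11.16: M₀a(2L − a)/(2EI) = 3866/EI
  point load 133.5 at a = 2.48: Pa²(3L − a)/(6EI) = 4751/EI
  δ_0 = 8618/EI
Flexibility coefficient — unit upward force at Q: δ_{QQ} = L³/(3EI) = 635.5/EI.
The prop prevents deflection at Q: R_Q = δ_0/δ_{QQ} = 8618/635.5 = 13.56 kN.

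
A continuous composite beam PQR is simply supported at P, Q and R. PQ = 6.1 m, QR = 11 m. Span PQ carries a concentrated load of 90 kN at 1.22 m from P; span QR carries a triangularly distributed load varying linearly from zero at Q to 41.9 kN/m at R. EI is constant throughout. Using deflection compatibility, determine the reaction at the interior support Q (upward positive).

R_Q = 148.1 kN

Insert a hinge at Q; M_Q is the redundant, and each span becomes simply supported.
End slopes at the hinge Q, treating each span as simply supported:
  span PQ: point load 90 at a = 1.22: Pab(L + a)/(6LEI) = 107.2/EI
  span QR: triangular load, peak 41.9: 7w₀L³/(360EI) = 1084/EI
  relative rotation θ_0 = (107.2 + 1084)/EI = 1192/EI
A unit hogging moment at Q produces rotation L₁/(3EI) + L₂/(3EI) = 5.7/EI.
Compatibility: M_Q·(L₁+L₂)/(3EI) = θ_0, giving M_Q = 209 kN·m (hogging).
Span PQ, ΣM about P with M_Q applied at Q: R_Q^{PQ}·6.1 = 109.8 + 209, so R_Q^{PQ} = 52.27 kN and R_P = 90 − 52.27 = 37.73 kN.
Span QR, ΣM about R: R_Q^{QR}·11 = 845 + 209, so R_Q^{QR} = 95.82 kN and R_R = 230.4 − 95.82 = 134.6 kN.
R_Q = 52.27 + 95.82 = 148.1 kN.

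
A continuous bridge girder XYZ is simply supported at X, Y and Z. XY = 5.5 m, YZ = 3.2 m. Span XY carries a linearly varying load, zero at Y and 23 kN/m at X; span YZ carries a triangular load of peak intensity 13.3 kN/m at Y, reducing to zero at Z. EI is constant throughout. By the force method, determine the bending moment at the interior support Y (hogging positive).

M_Y = 29 kN·m

Take M_Y as the redundant. Released structure: two simple spans XY and YZ with a hinge at Y.
Rotations at Y on the released spans (each span's end-slope, ×1/EI):
  span XY: triangular load, peak 23: 7w₀L³/(360EI) = 74.41/EI
  span YZ: triangular load, peak 13.3: w₀L³/(45EI) = 9.685/EI
  relative rotation θ_0 = (74.41 + 9.685)/EI = 84.09/EI
A unit hogging moment at Y produces rotation L₁/(3EI) + L₂/(3EI) = 2.9/EI.
Compatibility: M_Y·(L₁+L₂)/(3EI) = θ_0, giving M_Y = 29 kN·m (hogging).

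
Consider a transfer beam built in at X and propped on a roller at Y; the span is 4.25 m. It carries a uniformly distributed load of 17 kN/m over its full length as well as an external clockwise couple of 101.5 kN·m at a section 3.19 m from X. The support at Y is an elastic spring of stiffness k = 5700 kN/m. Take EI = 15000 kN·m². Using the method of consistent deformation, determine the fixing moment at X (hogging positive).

M_X = 21.16 kN·m

Release the roller at Y. Primary structure: cantilever fixed at X.
Downward deflection at the released point Y due to the loads:
  UDL 17: wL⁴/(8EI) = 693.3/EI
  clockwise couple 101.5 at a = 3.19: M₀a(2L − a)/(2EI) = 859.6/EI
  δ_0 = 1553/EI
Flexibility coefficient — unit upward force at Y: δ_{YY} = L³/(3EI) = 25.59/EI.
With EI = 15000 kN·m²: δ_0 = 0.10353 m and δ_{YY} = 0.001706 m/kN.
Compatibility — the spring shortens by R_Y/k under the reaction it provides: δ_0 − R_Y·δ_{YY} = R_Y/k. With 1/k = 0.000175 m/kN, R_Y = δ_0 / (δ_{YY} + 1/k) = 0.10353 / (0.001706 + 0.000175) = 55.03 kN.
Moment equilibrium about X: M_X = Σ(load moments about X) − R_Y·L = 255 − 55.03×4.25 = 21.16 kN·m.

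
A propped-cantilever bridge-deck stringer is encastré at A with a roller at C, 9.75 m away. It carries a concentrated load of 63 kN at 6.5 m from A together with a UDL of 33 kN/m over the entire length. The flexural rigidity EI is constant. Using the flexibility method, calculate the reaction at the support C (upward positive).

R_C = 153.3 kN

Take the reaction at C as the redundant and release it; the primary structure is a cantilever fixed at A.
Deflection at C on the released cantilever, summing each load's contribution:
  point load 63 at a = 6.5: Pa²(3L − a)/(6EI) = 10092/EI
  UDL 33: wL⁴/(8EI) = 37277/EI
  δ_0 = 47370/EI
Flexibility coefficient — unit upward force at C: δ_{CC} = L³/(3EI) = 309/EI.
Compatibility at C: δ_0 − R_C·δ_{CC} = 0, so R_C = 47370/309 = 153.3 kN.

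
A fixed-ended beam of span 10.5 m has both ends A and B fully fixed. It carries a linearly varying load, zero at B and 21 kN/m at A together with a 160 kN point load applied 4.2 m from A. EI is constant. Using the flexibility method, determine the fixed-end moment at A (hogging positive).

M_A = 357.7 kN·m

Release both end moments; the primary structure is a simply-supported span AB with redundants M_A and M_B.
On the primary (simply-supported) span, the end slopes from the loading are:
  at A: triangular load, peak 21: w₀L³/(45EI) = 540.2/EI
  at B: triangular load, peak 21: 7w₀L³/(360EI) = 472.7/EI
  at A: point load 160 at a = 4.2: Pab(L + b)/(6LEI) = 1129/EI
  at B: point load 160 at a = 4.2: Pab(L + a)/(6LEI) = 987.8/EI
  θ_A0 = 1669/EI,  θ_B0 = 1461/EI
Flexibility coefficients: a unit moment at one end gives L/(3EI) there and L/(6EI) at the far end, so f₁₁ = f₂₂ = 3.5/EI and f₁₂ = f₂₁ = 1.75/EI.
Compatibility — zero rotation at each built-in end:
  3.5 M_A + 1.75 M_B = 1669
  1.75 M_A + 3.5 M_B = 1461
Solving the pair gives M_A = 357.7 kN·m and M_B = 238.5 kN·m (hogging).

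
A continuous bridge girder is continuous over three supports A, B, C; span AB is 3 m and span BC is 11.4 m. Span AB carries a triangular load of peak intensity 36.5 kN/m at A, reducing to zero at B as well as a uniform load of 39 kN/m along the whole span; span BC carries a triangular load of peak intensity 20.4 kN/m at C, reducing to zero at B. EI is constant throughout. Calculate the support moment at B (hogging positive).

M_B = 135.6 kN·m

Release continuity at B by inserting a hinge; the redundant is the internal moment M_B. The primary structure is two simply-supported spans AB and BC.
Discontinuity in slope at B on the released structure — sum the simple-span end rotations:
  span AB: triangular load, peak 36.5: 7w₀L³/(360EI) = 19.16/EI
  span AB: UDL 39: wL³/(24EI) = 43.88/EI
  span BC: triangular load, peak 20.4: 7w₀L³/(360EI) = 587.7/EI
  relative rotation θ_0 = (63.04 + 587.7)/EI = 650.7/EI
A unit hogging moment at B produces rotation L₁/(3EI) + L₂/(3EI) = 4.8/EI.
Compatibility: M_B·(L₁+L₂)/(3EI) = θ_0, giving M_B = 135.6 kN·m (hogging).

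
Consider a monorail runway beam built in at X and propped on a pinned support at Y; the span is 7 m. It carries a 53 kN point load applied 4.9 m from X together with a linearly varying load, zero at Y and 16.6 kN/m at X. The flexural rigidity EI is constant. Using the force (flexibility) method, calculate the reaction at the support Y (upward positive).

Choose R_Y as the redundant. The primary structure is the cantilever fixed at X.
Primary-structure tip deflection at Y by superposition:
  point load 53 at a = 4.9: Pa²(3L − a)/(6EI) = 3415/EI
  triangular load, peak 16.6 at the fixed end: w₀L⁴/(30EI) = 1329/EI
  δ_0 = 4743/EI
Tip deflection under a unit load at Y: L³/(3EI) = 114.3/EI.
The prop prevents deflection at Y: R_Y = δ_0/δ_{YY} = 4743/114.3 = 41.49 kN.

R_Y = 41.49 kN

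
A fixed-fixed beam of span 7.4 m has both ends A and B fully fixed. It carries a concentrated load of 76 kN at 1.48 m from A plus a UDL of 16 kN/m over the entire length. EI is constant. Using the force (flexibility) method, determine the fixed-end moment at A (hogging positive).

M_A = 145 kN·m

Release both end moments; the primary structure is a simply-supported span AB with redundants M_A and M_B.
On the primary (simply-supported) span, the end slopes from the loading are:
  at A: point load 76 at a = 1.48: Pab(L + b)/(6LEI) = 199.8/EI
  at B: point load 76 at a = 1.48: Pab(L + a)/(6LEI) = 133.2/EI
  at A: UDL 16: wL³/(24EI) = 270.1/EI
  at B: UDL 16: wL³/(24EI) = 270.1/EI
  θ_A0 = 469.9/EI,  θ_B0 = 403.3/EI
Flexibility coefficients: a unit moment at one end gives L/(3EI) there and L/(6EI) at the far end, so f₁₁ = f₂₂ = 2.467/EI and f₁₂ = f₂₁ = 1.233/EI.
Compatibility — zero rotation at each built-in end:
  2.467 M_A + 1.233 M_B = 469.9
  1.233 M_A + 2.467 M_B = 403.3
Solving the pair gives M_A = 145 kN·m and M_B = 91.01 kN·m (hogging).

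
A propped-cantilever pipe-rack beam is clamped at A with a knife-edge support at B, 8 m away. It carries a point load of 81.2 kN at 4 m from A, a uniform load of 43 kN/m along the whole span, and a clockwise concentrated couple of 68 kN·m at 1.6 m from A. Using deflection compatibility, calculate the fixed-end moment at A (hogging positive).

M_A = 497.1 kN·m

Remove the prop at B; the released (primary) structure is a cantilever built in at A.
Downward deflection at the released point B due to the loads:
  point load 81.2 at a = 4: Pa²(3L − a)/(6EI) = 4331/EI
  UDL 43: wL⁴/(8EI) = 22016/EI
  clockwise couple 68 at a = 1.6: M₀a(2L − a)/(2EI) = 783.4/EI
  δ_0 = 27130/EI
Flexibility coefficient — unit upward force at B: δ_{BB} = L³/(3EI) = 170.7/EI.
Compatibility at B: δ_0 − R_B·δ_{BB} = 0, so R_B = 27130/170.7 = 159 kN.
Moment equilibrium about A: M_A = Σ(load moments about A) − R_B·L = 1769 − 159×8 = 497.1 kN·m.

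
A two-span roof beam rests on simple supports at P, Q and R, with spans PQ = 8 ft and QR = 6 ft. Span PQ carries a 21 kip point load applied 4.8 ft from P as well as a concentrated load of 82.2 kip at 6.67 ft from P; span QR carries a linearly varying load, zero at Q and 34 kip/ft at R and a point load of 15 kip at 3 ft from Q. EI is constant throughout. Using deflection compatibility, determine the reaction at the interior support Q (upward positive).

R_Q = 153 kip

Release continuity at Q by inserting a hinge; the redundant is the internal moment M_Q. The primary structure is two simply-supported spans PQ and QR.
Rotations at Q on the released spans (each span's end-slope, ×1/EI):
  span PQ: point load 21 at a = 4.8: Pab(L + a)/(6LEI) = 86.02/EI
  span PQ: point load 82.2 at a = 6.67: Pab(L + a)/(6LEI) = 222.9/EI
  span QR: triangular load, peak 34: 7w₀L³/(360EI) = 142.8/EI
  span QR: point load 15 at a = 3: Pab(L + b)/(6LEI) = 33.75/EI
  relative rotation θ_0 = (308.9 + 176.6)/EI = 485.4/EI
A unit hogging moment at Q produces rotation L₁/(3EI) + L₂/(3EI) = 4.667/EI.
Compatibility: M_Q·(L₁+L₂)/(3EI) = θ_0, giving M_Q = 104 kip·ft (hogging).
Span PQ, ΣM about P with M_Q applied at Q: R_Q^{PQ}·8 = 649.1 + 104, so R_Q^{PQ} = 94.14 kip and R_P = 103.2 − 94.14 = 9.063 kip.
Span QR, ΣM about R: R_Q^{QR}·6 = 249 + 104, so R_Q^{QR} = 58.84 kip and R_R = 117 − 58.84 = 58.16 kip.
R_Q = 94.14 + 58.84 = 153 kip.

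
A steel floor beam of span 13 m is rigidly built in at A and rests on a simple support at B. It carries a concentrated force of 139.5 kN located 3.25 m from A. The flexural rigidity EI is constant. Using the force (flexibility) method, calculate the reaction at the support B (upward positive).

R_B = 11.99 kN

Choose R_B as the redundant. The primary structure is the cantilever fixed at A.
Primary-structure tip deflection at B by superposition:
  point load 139.5 at a = 3.25: Pa²(3L − a)/(6EI) = 8779/EI
Flexibility coefficient — unit upward force at B: δ_{BB} = L³/(3EI) = 732.3/EI.
Compatibility at B: δ_0 − R_B·δ_{BB} = 0, so R_B = 8779/732.3 = 11.99 kN.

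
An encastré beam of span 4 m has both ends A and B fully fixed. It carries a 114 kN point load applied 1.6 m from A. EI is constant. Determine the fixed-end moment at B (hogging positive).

M_B = 43.78 kN·m

Take the two fixed-end moments M_A, M_B as redundants; the released structure is the simple span AB.
End rotations of the released simple span under the applied load (×1/EI):
  at A: point load 114 at a = 1.6: Pab(L + b)/(6LEI) = 116.7/EI
  at B: point load 114 at a = 1.6: Pab(L + a)/(6LEI) = 102.1/EI
  θ_A0 = 116.7/EI,  θ_B0 = 102.1/EI
Flexibility coefficients: a unit moment at one end gives L/(3EI) there and L/(6EI) at the far end, so f₁₁ = f₂₂ = 1.333/EI and f₁₂ = f₂₁ = 0.6667/EI.
Compatibility — zero rotation at each built-in end:
  1.333 M_A + 0.6667 M_B = 116.7
  0.6667 M_A + 1.333 M_B = 102.1
Solving the pair gives M_A = 65.66 kN·m and M_B = 43.78 kN·m (hogging).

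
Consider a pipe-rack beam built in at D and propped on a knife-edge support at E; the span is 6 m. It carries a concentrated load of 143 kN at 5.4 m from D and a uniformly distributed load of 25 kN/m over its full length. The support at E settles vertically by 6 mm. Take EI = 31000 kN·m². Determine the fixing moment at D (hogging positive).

M_D = 170.5 kN·m

Choose R_E as the redundant. The primary structure is the cantilever fixed at D.
Deflection at E on the released cantilever, summing each load's contribution:
  point load 143 at a = 5.4: Pa²(3L − a)/(6EI) = 8757/EI
  UDL 25: wL⁴/(8EI) = 4050/EI
  δ_0 = 12807/EI
Flexibility coefficient — unit upward force at E: δ_{EE} = L³/(3EI) = 72/EI.
With EI = 31000 kN·m²: δ_0 = 0.41312 m and δ_{EE} = 0.002323 m/kN.
Compatibility — the beam at E must follow the support down by 0.006 m: δ_0 − R_E·δ_{EE} = 0.006, so R_E = (0.41312 − 0.006)/0.002323 = 175.3 kN.
Moment equilibrium about D: M_D = Σ(load moments about D) − R_E·L = 1222 − 175.3×6 = 170.5 kN·m.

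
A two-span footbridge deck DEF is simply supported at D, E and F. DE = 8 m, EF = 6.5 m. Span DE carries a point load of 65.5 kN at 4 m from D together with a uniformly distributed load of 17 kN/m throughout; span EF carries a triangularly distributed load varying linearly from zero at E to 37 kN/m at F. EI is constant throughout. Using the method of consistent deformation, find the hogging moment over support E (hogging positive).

M_E = 170.1 kN·m

Insert a hinge at E; M_E is the redundant, and each span becomes simply supported.
Discontinuity in slope at E on the released structure — sum the simple-span end rotations:
  span DE: point load 65.5 at a = 4: Pab(L + a)/(6LEI) = 262/EI
  span DE: UDL 17: wL³/(24EI) = 362.7/EI
  span EF: triangular load, peak 37: 7w₀L³/(360EI) = 197.6/EI
  relative rotation θ_0 = (624.7 + 197.6)/EI = 822.2/EI
A unit hogging moment at E produces rotation L₁/(3EI) + L₂/(3EI) = 4.833/EI.
Compatibility: M_E·(L₁+L₂)/(3EI) = θ_0, giving M_E = 170.1 kN·m (hogging).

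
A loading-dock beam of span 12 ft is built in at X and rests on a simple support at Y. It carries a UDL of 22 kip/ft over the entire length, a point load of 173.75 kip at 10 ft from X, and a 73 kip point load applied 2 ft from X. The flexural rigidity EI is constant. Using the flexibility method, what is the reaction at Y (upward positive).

Take the reaction at Y as the redundant and release it; the primary structure is a cantilever fixed at X.
Free-end deflection of the primary structure under the applied loading (downward +):
  UDL 22: wL⁴/(8EI) = 57024/EI
  point load 173.75 at a = 10: Pa²(3L − a)/(6EI) = 75292/EI
  point load 73 at a = 2: Pa²(3L − a)/(6EI) = 1655/EI
  δ_0 = 133970/EI
Tip deflection under a unit load at Y: L³/(3EI) = 576/EI.
Compatibility at Y: δ_0 − R_Y·δ_{YY} = 0, so R_Y = 133970/576 = 232.6 kip.

R_Y = 232.6 kip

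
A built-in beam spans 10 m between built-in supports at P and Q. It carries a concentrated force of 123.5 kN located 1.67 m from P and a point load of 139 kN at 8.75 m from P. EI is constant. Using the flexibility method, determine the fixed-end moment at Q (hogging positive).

Release both end moments; the primary structure is a simply-supported span PQ with redundants M_P and M_Q.
On the primary (simply-supported) span, the end slopes from the loading are:
  at P: point load 123.5 at a = 1.67: Pab(L + b)/(6LEI) = 524.9/EI
  at Q: point load 123.5 at a = 1.67: Pab(L + a)/(6LEI) = 334.2/EI
  at P: point load 139 at a = 8.75: Pab(L + b)/(6LEI) = 285.1/EI
  at Q: point load 139 at a = 8.75: Pab(L + a)/(6LEI) = 475.1/EI
  θ_P0 = 809.9/EI,  θ_Q0 = 809.3/EI
Flexibility coefficients: a unit moment at one end gives L/(3EI) there and L/(6EI) at the far end, so f₁₁ = f₂₂ = 3.333/EI and f₁₂ = f₂₁ = 1.667/EI.
Compatibility — zero rotation at each built-in end:
  3.333 M_P + 1.667 M_Q = 809.9
  1.667 M_P + 3.333 M_Q = 809.3
Solving the pair gives M_P = 162.1 kN·m and M_Q = 161.7 kN·m (hogging).

M_Q = 161.7 kN·m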